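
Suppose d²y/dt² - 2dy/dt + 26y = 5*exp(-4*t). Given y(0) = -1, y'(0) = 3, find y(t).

y = exp(-4*t)/10 - 11*cos(5*t)*exp(t)/10 + 9*exp(t)*sin(5*t)/10

Characteristic equation r² - 2r + 26 = 0 has discriminant (-2)² - 4·(26) = -100 < 0, so r = 1 ± 5i.
Hence y_h = C1*cos(5*t)*exp(t) + C2*exp(t)*sin(5*t).
Try y_p = A*exp(-4*t). Substituting into the equation and dividing by exp(-4*t) gives A = 1/10, so y_p = exp(-4*t)/10.
General solution: y = exp(-4*t)/10 + C1*cos(5*t)*exp(t) + C2*exp(t)*sin(5*t).
Apply the initial conditions: y(0) = 1/10 + C1 = -1 and y'(0) = -2/5 + C1 + 5*C2 = 3. Solving gives C1 = -11/10, C2 = 9/10.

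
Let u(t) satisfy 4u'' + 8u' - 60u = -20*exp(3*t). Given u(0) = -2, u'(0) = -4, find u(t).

u = -107*exp(3*t)/64 - 21*exp(-5*t)/64 - 5*t*exp(3*t)/8

Divide through by 4: u'' + 2u' - 15u = -5*exp(3*t).
Characteristic equation r² + 2r - 15 = 0 factors as (r - 3)(r + 5) = 0, so r = 3, -5.
Hence u_h = C1*exp(3*t) + C2*exp(-5*t).
Since exp(3*t) solves the homogeneous equation (r = 3 is a root of multiplicity 1), multiply the trial by t. Try u_p = A*t*exp(3*t). Substituting into the equation and dividing by exp(3*t) gives A = -5/8, so u_p = -5*t*exp(3*t)/8.
General solution: u = C1*exp(3*t) + C2*exp(-5*t) - 5*t*exp(3*t)/8.
Apply the initial conditions: u(0) = C1 + C2 = -2 and u'(0) = -5/8 - 5*C2 + 3*C1 = -4. Solving gives C1 = -107/64, C2 = -21/64.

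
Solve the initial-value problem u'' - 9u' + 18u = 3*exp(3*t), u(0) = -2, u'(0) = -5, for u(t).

Characteristic equation r² - 9r + 18 = 0 factors as (r - 3)(r - 6) = 0, so r = 3, 6.
Hence u_h = C1*exp(3*t) + C2*exp(6*t).
Since exp(3*t) solves the homogeneous equation (r = 3 is a root of multiplicity 1), multiply the trial by t. Try u_p = A*t*exp(3*t). Substituting into the equation and dividing by exp(3*t) gives A = -1, so u_p = -t*exp(3*t).
General solution: u = C1*exp(3*t) + C2*exp(6*t) - t*exp(3*t).
Apply the initial conditions: u(0) = C1 + C2 = -2 and u'(0) = -1 + 3*C1 + 6*C2 = -5. Solving gives C1 = -8/3, C2 = 2/3.

u = -8*exp(3*t)/3 + 2*exp(6*t)/3 - t*exp(3*t)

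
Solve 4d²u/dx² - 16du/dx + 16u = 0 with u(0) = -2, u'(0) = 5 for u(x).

u = -2*exp(2*x) + 9*x*exp(2*x)

Divide through by 4: u'' - 4u' + 4u = 0.
Characteristic equation r² - 4r + 4 = 0 has discriminant (-4)² - 4·(4) = 0, so r = 2 is a repeated root.
Hence u_h = (C1 + C2*x)*exp(2*x).
Apply the initial conditions: u(0) = C1 = -2 and u'(0) = C2 + 2*C1 = 5. Solving gives C1 = -2, C2 = 9.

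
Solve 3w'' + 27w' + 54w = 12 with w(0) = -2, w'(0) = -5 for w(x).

Divide through by 3: w'' + 9w' + 18w = 4.
Characteristic equation r² + 9r + 18 = 0 factors as (r + 6)(r + 3) = 0, so r = -6, -3.
Hence w_h = C1*exp(-6*x) + C2*exp(-3*x).
For the particular solution try w_p = A0. Substituting and matching coefficients of each power of x gives A0 = 2/9, so w_p = 2/9.
General solution: w = 2/9 + C1*exp(-6*x) + C2*exp(-3*x).
Apply the initial conditions: w(0) = 2/9 + C1 + C2 = -2 and w'(0) = -6*C1 - 3*C2 = -5. Solving gives C1 = 35/9, C2 = -55/9.

w = 2/9 - 55*exp(-3*x)/9 + 35*exp(-6*x)/9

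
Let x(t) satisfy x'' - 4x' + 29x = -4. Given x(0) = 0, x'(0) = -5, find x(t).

x = -4/29 - 153*exp(2*t)*sin(5*t)/145 + 4*cos(5*t)*exp(2*t)/29

Characteristic equation r² - 4r + 29 = 0 has discriminant (-4)² - 4·(29) = -100 < 0, so r = 2 ± 5i.
Hence x_h = C1*cos(5*t)*exp(2*t) + C2*exp(2*t)*sin(5*t).
For the particular solution try x_p = A0. Substituting and matching coefficients of each power of t gives A0 = -4/29, so x_p = -4/29.
General solution: x = -4/29 + C1*cos(5*t)*exp(2*t) + C2*exp(2*t)*sin(5*t).
Apply the initial conditions: x(0) = -4/29 + C1 = 0 and x'(0) = 2*C1 + 5*C2 = -5. Solving gives C1 = 4/29, C2 = -153/145.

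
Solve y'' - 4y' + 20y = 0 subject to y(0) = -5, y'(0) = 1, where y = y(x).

Characteristic equation r² - 4r + 20 = 0 has discriminant (-4)² - 4·(20) = -64 < 0, so r = 2 ± 4i.
Hence y_h = C1*cos(4*x)*exp(2*x) + C2*exp(2*x)*sin(4*x).
Apply the initial conditions: y(0) = C1 = -5 and y'(0) = 2*C1 + 4*C2 = 1. Solving gives C1 = -5, C2 = 11/4.

y = -5*cos(4*x)*exp(2*x) + 11*exp(2*x)*sin(4*x)/4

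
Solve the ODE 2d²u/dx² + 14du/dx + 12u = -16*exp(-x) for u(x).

u = C1*exp(-x) + C2*exp(-6*x) - 8*x*exp(-x)/5

Divide through by 2: u'' + 7u' + 6u = -8*exp(-x).
Characteristic equation r² + 7r + 6 = 0 factors as (r + 1)(r + 6) = 0, so r = -1, -6.
Hence u_h = C1*exp(-x) + C2*exp(-6*x).
Since exp(-x) solves the homogeneous equation (r = -1 is a root of multiplicity 1), multiply the trial by x. Try u_p = A*x*exp(-x). Substituting into the equation and dividing by exp(-x) gives A = -8/5, so u_p = -8*x*exp(-x)/5.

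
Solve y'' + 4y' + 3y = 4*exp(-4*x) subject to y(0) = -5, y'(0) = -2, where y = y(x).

y = -47*exp(-x)/6 + 3*exp(-3*x)/2 + 4*exp(-4*x)/3

Characteristic equation r² + 4r + 3 = 0 factors as (r + 3)(r + 1) = 0, so r = -3, -1.
Hence y_h = C1*exp(-3*x) + C2*exp(-x).
Try y_p = A*exp(-4*x). Substituting into the equation and dividing by exp(-4*x) gives A = 4/3, so y_p = 4*exp(-4*x)/3.
General solution: y = 4*exp(-4*x)/3 + C1*exp(-3*x) + C2*exp(-x).
Apply the initial conditions: y(0) = 4/3 + C1 + C2 = -5 and y'(0) = -16/3 - C2 - 3*C1 = -2. Solving gives C1 = 3/2, C2 = -47/6.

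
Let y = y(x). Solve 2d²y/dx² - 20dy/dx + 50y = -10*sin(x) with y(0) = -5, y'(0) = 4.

Divide through by 2: y'' - 10y' + 25y = -5*sin(x).
Characteristic equation r² - 10r + 25 = 0 has discriminant (-10)² - 4·(25) = 0, so r = 5 is a repeated root.
Hence y_h = (C1 + C2*x)*exp(5*x).
Try y_p = A*cos(x) + B*sin(x). Substituting and equating the coefficients of cos(x) and sin(x) gives A = -25/338, B = -30/169, so y_p = -30*sin(x)/169 - 25*cos(x)/338.
General solution: y = -30*sin(x)/169 - 25*cos(x)/338 + C1*exp(5*x) + C2*x*exp(5*x).
Apply the initial conditions: y(0) = -25/338 + C1 = -5 and y'(0) = -30/169 + C2 + 5*C1 = 4. Solving gives C1 = -1665/338, C2 = 749/26.

y = -1665*exp(5*x)/338 - 30*sin(x)/169 - 25*cos(x)/338 + 749*x*exp(5*x)/26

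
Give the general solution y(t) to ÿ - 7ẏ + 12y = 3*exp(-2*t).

Characteristic equation r² - 7r + 12 = 0 factors as (r - 3)(r - 4) = 0, so r = 3, 4.
Hence y_h = C1*exp(3*t) + C2*exp(4*t).
Try y_p = A*exp(-2*t). Substituting into the equation and dividing by exp(-2*t) gives A = 1/10, so y_p = exp(-2*t)/10.

y = exp(-2*t)/10 + C1*exp(3*t) + C2*exp(4*t)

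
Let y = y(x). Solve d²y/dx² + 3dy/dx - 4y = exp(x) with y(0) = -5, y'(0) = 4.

y = -81*exp(x)/25 - 44*exp(-4*x)/25 + x*exp(x)/5

Characteristic equation r² + 3r - 4 = 0 factors as (r + 4)(r - 1) = 0, so r = -4, 1.
Hence y_h = C1*exp(-4*x) + C2*exp(x).
Since exp(x) solves the homogeneous equation (r = 1 is a root of multiplicity 1), multiply the trial by x. Try y_p = A*x*exp(x). Substituting into the equation and dividing by exp(x) gives A = 1/5, so y_p = x*exp(x)/5.
General solution: y = C1*exp(-4*x) + C2*exp(x) + x*exp(x)/5.
Apply the initial conditions: y(0) = C1 + C2 = -5 and y'(0) = 1/5 + C2 - 4*C1 = 4. Solving gives C1 = -44/25, C2 = -81/25.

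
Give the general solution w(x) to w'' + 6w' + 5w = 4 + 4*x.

w = -4/25 + 4*x/5 + C1*exp(-5*x) + C2*exp(-x)

Characteristic equation r² + 6r + 5 = 0 factors as (r + 5)(r + 1) = 0, so r = -5, -1.
Hence w_h = C1*exp(-5*x) + C2*exp(-x).
For the particular solution try w_p = A0 + A1*x. Substituting and matching coefficients of each power of x gives A0 = -4/25, A1 = 4/5, so w_p = -4/25 + 4*x/5.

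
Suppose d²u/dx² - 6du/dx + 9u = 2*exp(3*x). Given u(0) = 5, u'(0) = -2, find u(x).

Characteristic equation r² - 6r + 9 = 0 has discriminant (-6)² - 4·(9) = 0, so r = 3 is a repeated root.
Hence u_h = (C1 + C2*x)*exp(3*x).
Since exp(3*x) solves the homogeneous equation (r = 3 is a root of multiplicity 2), multiply the trial by x^2. Try u_p = A*x^2*exp(3*x). Substituting into the equation and dividing by exp(3*x) gives A = 1, so u_p = x^2*exp(3*x).
General solution: u = C1*exp(3*x) + x^2*exp(3*x) + C2*x*exp(3*x).
Apply the initial conditions: u(0) = C1 = 5 and u'(0) = C2 + 3*C1 = -2. Solving gives C1 = 5, C2 = -17.

u = 5*exp(3*x) + x**2*exp(3*x) - 17*x*exp(3*x)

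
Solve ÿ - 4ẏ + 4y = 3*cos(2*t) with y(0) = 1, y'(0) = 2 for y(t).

y = -3*sin(2*t)/8 + 3*t*exp(2*t)/4 + exp(2*t)

Characteristic equation r² - 4r + 4 = 0 has discriminant (-4)² - 4·(4) = 0, so r = 2 is a repeated root.
Hence y_h = (C1 + C2*t)*exp(2*t).
Try y_p = A*cos(2*t) + B*sin(2*t). Substituting and equating the coefficients of cos(2t) and sin(2t) gives A = 0, B = -3/8, so y_p = -3*sin(2*t)/8.
General solution: y = -3*sin(2*t)/8 + C1*exp(2*t) + C2*t*exp(2*t).
Apply the initial conditions: y(0) = C1 = 1 and y'(0) = -3/4 + C2 + 2*C1 = 2. Solving gives C1 = 1, C2 = 3/4.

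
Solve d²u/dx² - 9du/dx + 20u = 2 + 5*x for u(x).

Characteristic equation r² - 9r + 20 = 0 factors as (r - 4)(r - 5) = 0, so r = 4, 5.
Hence u_h = C1*exp(4*x) + C2*exp(5*x).
For the particular solution try u_p = A0 + A1*x. Substituting and matching coefficients of each power of x gives A0 = 17/80, A1 = 1/4, so u_p = 17/80 + x/4.

u = 17/80 + x/4 + C1*exp(4*x) + C2*exp(5*x)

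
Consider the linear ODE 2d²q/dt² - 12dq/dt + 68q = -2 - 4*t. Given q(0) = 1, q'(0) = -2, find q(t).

Divide through by 2: q'' - 6q' + 34q = -1 - 2*t.
Characteristic equation r² - 6r + 34 = 0 has discriminant (-6)² - 4·(34) = -100 < 0, so r = 3 ± 5i.
Hence q_h = C1*cos(5*t)*exp(3*t) + C2*exp(3*t)*sin(5*t).
For the particular solution try q_p = A0 + A1*t. Substituting and matching coefficients of each power of t gives A0 = -23/578, A1 = -1/17, so q_p = -23/578 - t/17.
General solution: q = -23/578 - t/17 + C1*cos(5*t)*exp(3*t) + C2*exp(3*t)*sin(5*t).
Apply the initial conditions: q(0) = -23/578 + C1 = 1 and q'(0) = -1/17 + 3*C1 + 5*C2 = -2. Solving gives C1 = 601/578, C2 = -585/578.

q = -23/578 - t/17 - 585*exp(3*t)*sin(5*t)/578 + 601*cos(5*t)*exp(3*t)/578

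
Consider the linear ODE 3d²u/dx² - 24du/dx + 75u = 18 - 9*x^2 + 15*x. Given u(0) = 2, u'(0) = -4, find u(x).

Divide through by 3: u'' - 8u' + 25u = 6 - 3*x^2 + 5*x.
Characteristic equation r² - 8r + 25 = 0 has discriminant (-8)² - 4·(25) = -36 < 0, so r = 4 ± 3i.
Hence u_h = C1*cos(3*x)*exp(4*x) + C2*exp(4*x)*sin(3*x).
For the particular solution try u_p = A0 + A1*x + A2*x^2. Substituting and matching coefficients of each power of x gives A0 = 4516/15625, A1 = 77/625, A2 = -3/25, so u_p = 4516/15625 - 3*x^2/25 + 77*x/625.
General solution: u = 4516/15625 - 3*x^2/25 + 77*x/625 + C1*cos(3*x)*exp(4*x) + C2*exp(4*x)*sin(3*x).
Apply the initial conditions: u(0) = 4516/15625 + C1 = 2 and u'(0) = 77/625 + 3*C2 + 4*C1 = -4. Solving gives C1 = 26734/15625, C2 = -171361/46875.

u = 4516/15625 - 3*x**2/25 + 77*x/625 - 171361*exp(4*x)*sin(3*x)/46875 + 26734*cos(3*x)*exp(4*x)/15625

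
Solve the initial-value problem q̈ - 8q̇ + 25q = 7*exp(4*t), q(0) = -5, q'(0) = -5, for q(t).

q = 7*exp(4*t)/9 + 5*exp(4*t)*sin(3*t) - 52*cos(3*t)*exp(4*t)/9

Characteristic equation r² - 8r + 25 = 0 has discriminant (-8)² - 4·(25) = -36 < 0, so r = 4 ± 3i.
Hence q_h = C1*cos(3*t)*exp(4*t) + C2*exp(4*t)*sin(3*t).
Try q_p = A*exp(4*t). Substituting into the equation and dividing by exp(4*t) gives A = 7/9, so q_p = 7*exp(4*t)/9.
General solution: q = 7*exp(4*t)/9 + C1*cos(3*t)*exp(4*t) + C2*exp(4*t)*sin(3*t).
Apply the initial conditions: q(0) = 7/9 + C1 = -5 and q'(0) = 28/9 + 3*C2 + 4*C1 = -5. Solving gives C1 = -52/9, C2 = 5.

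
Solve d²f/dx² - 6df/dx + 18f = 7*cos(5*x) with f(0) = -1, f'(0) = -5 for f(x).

f = -210*sin(5*x)/949 - 49*cos(5*x)/949 - 995*exp(3*x)*sin(3*x)/2847 - 900*cos(3*x)*exp(3*x)/949

Characteristic equation r² - 6r + 18 = 0 has discriminant (-6)² - 4·(18) = -36 < 0, so r = 3 ± 3i.
Hence f_h = C1*cos(3*x)*exp(3*x) + C2*exp(3*x)*sin(3*x).
Try f_p = A*cos(5*x) + B*sin(5*x). Substituting and equating the coefficients of cos(5x) and sin(5x) gives A = -49/949, B = -210/949, so f_p = -210*sin(5*x)/949 - 49*cos(5*x)/949.
General solution: f = -210*sin(5*x)/949 - 49*cos(5*x)/949 + C1*cos(3*x)*exp(3*x) + C2*exp(3*x)*sin(3*x).
Apply the initial conditions: f(0) = -49/949 + C1 = -1 and f'(0) = -1050/949 + 3*C1 + 3*C2 = -5. Solving gives C1 = -900/949, C2 = -995/2847.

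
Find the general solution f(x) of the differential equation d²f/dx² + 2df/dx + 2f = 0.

Characteristic equation r² + 2r + 2 = 0 has discriminant (2)² - 4·(2) = -4 < 0, so r = -1 ± i.
Hence f_h = C1*cos(x)*exp(-x) + C2*exp(-x)*sin(x).

f = C1*cos(x)*exp(-x) + C2*exp(-x)*sin(x)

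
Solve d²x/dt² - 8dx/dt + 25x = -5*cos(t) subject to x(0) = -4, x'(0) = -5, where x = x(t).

Characteristic equation r² - 8r + 25 = 0 has discriminant (-8)² - 4·(25) = -36 < 0, so r = 4 ± 3i.
Hence x_h = C1*cos(3*t)*exp(4*t) + C2*exp(4*t)*sin(3*t).
Try x_p = A*cos(t) + B*sin(t). Substituting and equating the coefficients of cos(t) and sin(t) gives A = -3/16, B = 1/16, so x_p = -3*cos(t)/16 + sin(t)/16.
General solution: x = -3*cos(t)/16 + sin(t)/16 + C1*cos(3*t)*exp(4*t) + C2*exp(4*t)*sin(3*t).
Apply the initial conditions: x(0) = -3/16 + C1 = -4 and x'(0) = 1/16 + 3*C2 + 4*C1 = -5. Solving gives C1 = -61/16, C2 = 163/48.

x = -3*cos(t)/16 + sin(t)/16 - 61*cos(3*t)*exp(4*t)/16 + 163*exp(4*t)*sin(3*t)/48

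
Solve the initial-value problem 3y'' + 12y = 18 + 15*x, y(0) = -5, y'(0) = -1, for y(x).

y = 3/2 - 13*cos(2*x)/2 - 9*sin(2*x)/8 + 5*x/4

Divide through by 3: y'' + 4y = 6 + 5*x.
Characteristic equation r² + 4 = 0 has discriminant (0)² - 4·(4) = -16 < 0, so r = ± 2i.
Hence y_h = C1*cos(2*x) + C2*sin(2*x).
For the particular solution try y_p = A0 + A1*x. Substituting and matching coefficients of each power of x gives A0 = 3/2, A1 = 5/4, so y_p = 3/2 + 5*x/4.
General solution: y = 3/2 + 5*x/4 + C1*cos(2*x) + C2*sin(2*x).
Apply the initial conditions: y(0) = 3/2 + C1 = -5 and y'(0) = 5/4 + 2*C2 = -1. Solving gives C1 = -13/2, C2 = -9/8.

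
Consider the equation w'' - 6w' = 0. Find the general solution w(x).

Characteristic equation r² - 6r = 0 factors as (r - 6)r = 0, so r = 6, 0.
Hence w_h = C1*exp(6*x) + C2.

w = C2 + C1*exp(6*x)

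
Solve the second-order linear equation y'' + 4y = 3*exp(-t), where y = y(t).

y = 3*exp(-t)/5 + C1*cos(2*t) + C2*sin(2*t)

Characteristic equation r² + 4 = 0 has discriminant (0)² - 4·(4) = -16 < 0, so r = ± 2i.
Hence y_h = C1*cos(2*t) + C2*sin(2*t).
Try y_p = A*exp(-t). Substituting into the equation and dividing by exp(-t) gives A = 3/5, so y_p = 3*exp(-t)/5.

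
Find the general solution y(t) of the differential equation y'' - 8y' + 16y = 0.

y = C1*exp(4*t) + C2*t*exp(4*t)

Characteristic equation r² - 8r + 16 = 0 has discriminant (-8)² - 4·(16) = 0, so r = 4 is a repeated root.
Hence y_h = (C1 + C2*t)*exp(4*t).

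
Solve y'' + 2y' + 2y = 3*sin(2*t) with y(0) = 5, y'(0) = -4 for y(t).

y = -3*cos(2*t)/5 - 3*sin(2*t)/10 + 11*exp(-t)*sin(t)/5 + 28*cos(t)*exp(-t)/5

Characteristic equation r² + 2r + 2 = 0 has discriminant (2)² - 4·(2) = -4 < 0, so r = -1 ± i.
Hence y_h = C1*cos(t)*exp(-t) + C2*exp(-t)*sin(t).
Try y_p = A*cos(2*t) + B*sin(2*t). Substituting and equating the coefficients of cos(2t) and sin(2t) gives A = -3/5, B = -3/10, so y_p = -3*cos(2*t)/5 - 3*sin(2*t)/10.
General solution: y = -3*cos(2*t)/5 - 3*sin(2*t)/10 + C1*cos(t)*exp(-t) + C2*exp(-t)*sin(t).
Apply the initial conditions: y(0) = -3/5 + C1 = 5 and y'(0) = -3/5 + C2 - C1 = -4. Solving gives C1 = 28/5, C2 = 11/5.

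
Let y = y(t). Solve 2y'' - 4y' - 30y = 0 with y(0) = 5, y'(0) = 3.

y = 9*exp(5*t)/4 + 11*exp(-3*t)/4

Divide through by 2: y'' - 2y' - 15y = 0.
Characteristic equation r² - 2r - 15 = 0 factors as (r - 5)(r + 3) = 0, so r = 5, -3.
Hence y_h = C1*exp(5*t) + C2*exp(-3*t).
Apply the initial conditions: y(0) = C1 + C2 = 5 and y'(0) = -3*C2 + 5*C1 = 3. Solving gives C1 = 9/4, C2 = 11/4.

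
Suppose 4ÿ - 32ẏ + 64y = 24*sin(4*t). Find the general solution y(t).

y = 3*cos(4*t)/16 + C1*exp(4*t) + C2*t*exp(4*t)

Divide through by 4: y'' - 8y' + 16y = 6*sin(4*t).
Characteristic equation r² - 8r + 16 = 0 has discriminant (-8)² - 4·(16) = 0, so r = 4 is a repeated root.
Hence y_h = (C1 + C2*t)*exp(4*t).
Try y_p = A*cos(4*t) + B*sin(4*t). Substituting and equating the coefficients of cos(4t) and sin(4t) gives A = 3/16, B = 0, so y_p = 3*cos(4*t)/16.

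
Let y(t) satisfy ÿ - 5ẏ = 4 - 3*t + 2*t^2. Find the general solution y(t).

Characteristic equation r² - 5r = 0 factors as (r - 5)r = 0, so r = 5, 0.
Hence y_h = C1*exp(5*t) + C2.
Since 0 is a characteristic root (multiplicity 1), multiply the polynomial trial by t: try y_p = t*(A0 + A1*t + A2*t^2). Substituting and matching coefficients of each power of t gives A0 = -89/125, A1 = 11/50, A2 = -2/15, so y_p = -89*t/125 - 2*t^3/15 + 11*t^2/50.

y = C2 - 89*t/125 - 2*t**3/15 + 11*t**2/50 + C1*exp(5*t)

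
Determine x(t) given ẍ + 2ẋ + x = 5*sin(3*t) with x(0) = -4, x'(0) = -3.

Characteristic equation r² + 2r + 1 = 0 has discriminant (2)² - 4·(1) = 0, so r = -1 is a repeated root.
Hence x_h = (C1 + C2*t)*exp(-t).
Try x_p = A*cos(3*t) + B*sin(3*t). Substituting and equating the coefficients of cos(3t) and sin(3t) gives A = -3/10, B = -2/5, so x_p = -3*cos(3*t)/10 - 2*sin(3*t)/5.
General solution: x = -3*cos(3*t)/10 - 2*sin(3*t)/5 + C1*exp(-t) + C2*t*exp(-t).
Apply the initial conditions: x(0) = -3/10 + C1 = -4 and x'(0) = -6/5 + C2 - C1 = -3. Solving gives C1 = -37/10, C2 = -11/2.

x = -37*exp(-t)/10 - 3*cos(3*t)/10 - 2*sin(3*t)/5 - 11*t*exp(-t)/2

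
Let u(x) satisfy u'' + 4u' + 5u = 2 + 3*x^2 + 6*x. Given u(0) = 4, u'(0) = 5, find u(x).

u = -4/125 + 3*x**2/5 + 6*x/25 + 504*cos(x)*exp(-2*x)/125 + 1603*exp(-2*x)*sin(x)/125

Characteristic equation r² + 4r + 5 = 0 has discriminant (4)² - 4·(5) = -4 < 0, so r = -2 ± i.
Hence u_h = C1*cos(x)*exp(-2*x) + C2*exp(-2*x)*sin(x).
For the particular solution try u_p = A0 + A1*x + A2*x^2. Substituting and matching coefficients of each power of x gives A0 = -4/125, A1 = 6/25, A2 = 3/5, so u_p = -4/125 + 3*x^2/5 + 6*x/25.
General solution: u = -4/125 + 3*x^2/5 + 6*x/25 + C1*cos(x)*exp(-2*x) + C2*exp(-2*x)*sin(x).
Apply the initial conditions: u(0) = -4/125 + C1 = 4 and u'(0) = 6/25 + C2 - 2*C1 = 5. Solving gives C1 = 504/125, C2 = 1603/125.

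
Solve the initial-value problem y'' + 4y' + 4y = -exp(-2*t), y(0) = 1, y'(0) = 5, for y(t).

y = 7*t*exp(-2*t) - t**2*exp(-2*t)/2 + exp(-2*t)

Characteristic equation r² + 4r + 4 = 0 has discriminant (4)² - 4·(4) = 0, so r = -2 is a repeated root.
Hence y_h = (C1 + C2*t)*exp(-2*t).
Since exp(-2*t) solves the homogeneous equation (r = -2 is a root of multiplicity 2), multiply the trial by t^2. Try y_p = A*t^2*exp(-2*t). Substituting into the equation and dividing by exp(-2*t) gives A = -1/2, so y_p = -t^2*exp(-2*t)/2.
General solution: y = C1*exp(-2*t) - t^2*exp(-2*t)/2 + C2*t*exp(-2*t).
Apply the initial conditions: y(0) = C1 = 1 and y'(0) = C2 - 2*C1 = 5. Solving gives C1 = 1, C2 = 7.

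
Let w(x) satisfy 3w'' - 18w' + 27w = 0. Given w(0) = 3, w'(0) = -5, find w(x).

w = 3*exp(3*x) - 14*x*exp(3*x)

Divide through by 3: w'' - 6w' + 9w = 0.
Characteristic equation r² - 6r + 9 = 0 has discriminant (-6)² - 4·(9) = 0, so r = 3 is a repeated root.
Hence w_h = (C1 + C2*x)*exp(3*x).
Apply the initial conditions: w(0) = C1 = 3 and w'(0) = C2 + 3*C1 = -5. Solving gives C1 = 3, C2 = -14.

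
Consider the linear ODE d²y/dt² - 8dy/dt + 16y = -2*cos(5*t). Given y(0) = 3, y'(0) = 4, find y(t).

y = 18*cos(5*t)/1681 + 80*sin(5*t)/1681 + 5025*exp(4*t)/1681 - 336*t*exp(4*t)/41

Characteristic equation r² - 8r + 16 = 0 has discriminant (-8)² - 4·(16) = 0, so r = 4 is a repeated root.
Hence y_h = (C1 + C2*t)*exp(4*t).
Try y_p = A*cos(5*t) + B*sin(5*t). Substituting and equating the coefficients of cos(5t) and sin(5t) gives A = 18/1681, B = 80/1681, so y_p = 18*cos(5*t)/1681 + 80*sin(5*t)/1681.
General solution: y = 18*cos(5*t)/1681 + 80*sin(5*t)/1681 + C1*exp(4*t) + C2*t*exp(4*t).
Apply the initial conditions: y(0) = 18/1681 + C1 = 3 and y'(0) = 400/1681 + C2 + 4*C1 = 4. Solving gives C1 = 5025/1681, C2 = -336/41.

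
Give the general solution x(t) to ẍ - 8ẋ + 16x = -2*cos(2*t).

x = -3*cos(2*t)/50 + 2*sin(2*t)/25 + C1*exp(4*t) + C2*t*exp(4*t)

Characteristic equation r² - 8r + 16 = 0 has discriminant (-8)² - 4·(16) = 0, so r = 4 is a repeated root.
Hence x_h = (C1 + C2*t)*exp(4*t).
Try x_p = A*cos(2*t) + B*sin(2*t). Substituting and equating the coefficients of cos(2t) and sin(2t) gives A = -3/50, B = 2/25, so x_p = -3*cos(2*t)/50 + 2*sin(2*t)/25.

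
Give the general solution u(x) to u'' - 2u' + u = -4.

u = -4 + C1*exp(x) + C2*x*exp(x)

Characteristic equation r² - 2r + 1 = 0 has discriminant (-2)² - 4·(1) = 0, so r = 1 is a repeated root.
Hence u_h = (C1 + C2*x)*exp(x).
For the particular solution try u_p = A0. Substituting and matching coefficients of each power of x gives A0 = -4, so u_p = -4.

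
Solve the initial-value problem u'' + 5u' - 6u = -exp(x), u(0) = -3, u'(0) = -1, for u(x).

u = -132*exp(x)/49 - 15*exp(-6*x)/49 - x*exp(x)/7

Characteristic equation r² + 5r - 6 = 0 factors as (r - 1)(r + 6) = 0, so r = 1, -6.
Hence u_h = C1*exp(x) + C2*exp(-6*x).
Since exp(x) solves the homogeneous equation (r = 1 is a root of multiplicity 1), multiply the trial by x. Try u_p = A*x*exp(x). Substituting into the equation and dividing by exp(x) gives A = -1/7, so u_p = -x*exp(x)/7.
General solution: u = C1*exp(x) + C2*exp(-6*x) - x*exp(x)/7.
Apply the initial conditions: u(0) = C1 + C2 = -3 and u'(0) = -1/7 + C1 - 6*C2 = -1. Solving gives C1 = -132/49, C2 = -15/49.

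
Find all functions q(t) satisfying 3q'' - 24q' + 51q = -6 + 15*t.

Divide through by 3: q'' - 8q' + 17q = -2 + 5*t.
Characteristic equation r² - 8r + 17 = 0 has discriminant (-8)² - 4·(17) = -4 < 0, so r = 4 ± i.
Hence q_h = C1*cos(t)*exp(4*t) + C2*exp(4*t)*sin(t).
For the particular solution try q_p = A0 + A1*t. Substituting and matching coefficients of each power of t gives A0 = 6/289, A1 = 5/17, so q_p = 6/289 + 5*t/17.

q = 6/289 + 5*t/17 + C1*cos(t)*exp(4*t) + C2*exp(4*t)*sin(t)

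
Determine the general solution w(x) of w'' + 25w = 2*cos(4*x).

w = 2*cos(4*x)/9 + C1*cos(5*x) + C2*sin(5*x)

Characteristic equation r² + 25 = 0 has discriminant (0)² - 4·(25) = -100 < 0, so r = ± 5i.
Hence w_h = C1*cos(5*x) + C2*sin(5*x).
Try w_p = A*cos(4*x) + B*sin(4*x). Substituting and equating the coefficients of cos(4x) and sin(4x) gives A = 2/9, B = 0, so w_p = 2*cos(4*x)/9.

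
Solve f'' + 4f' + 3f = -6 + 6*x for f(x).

f = -14/3 + 2*x + C1*exp(-3*x) + C2*exp(-x)

Characteristic equation r² + 4r + 3 = 0 factors as (r + 3)(r + 1) = 0, so r = -3, -1.
Hence f_h = C1*exp(-3*x) + C2*exp(-x).
For the particular solution try f_p = A0 + A1*x. Substituting and matching coefficients of each power of x gives A0 = -14/3, A1 = 2, so f_p = -14/3 + 2*x.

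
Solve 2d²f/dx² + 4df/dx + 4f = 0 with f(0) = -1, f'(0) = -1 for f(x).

f = -cos(x)*exp(-x) - 2*exp(-x)*sin(x)

Divide through by 2: f'' + 2f' + 2f = 0.
Characteristic equation r² + 2r + 2 = 0 has discriminant (2)² - 4·(2) = -4 < 0, so r = -1 ± i.
Hence f_h = C1*cos(x)*exp(-x) + C2*exp(-x)*sin(x).
Apply the initial conditions: f(0) = C1 = -1 and f'(0) = C2 - C1 = -1. Solving gives C1 = -1, C2 = -2.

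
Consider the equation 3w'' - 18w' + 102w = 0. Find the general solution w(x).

w = C1*cos(5*x)*exp(3*x) + C2*exp(3*x)*sin(5*x)

Divide through by 3: w'' - 6w' + 34w = 0.
Characteristic equation r² - 6r + 34 = 0 has discriminant (-6)² - 4·(34) = -100 < 0, so r = 3 ± 5i.
Hence w_h = C1*cos(5*x)*exp(3*x) + C2*exp(3*x)*sin(5*x).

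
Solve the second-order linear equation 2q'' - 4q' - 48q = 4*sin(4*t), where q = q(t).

q = -5*sin(4*t)/104 + cos(4*t)/104 + C1*exp(6*t) + C2*exp(-4*t)

Divide through by 2: q'' - 2q' - 24q = 2*sin(4*t).
Characteristic equation r² - 2r - 24 = 0 factors as (r - 6)(r + 4) = 0, so r = 6, -4.
Hence q_h = C1*exp(6*t) + C2*exp(-4*t).
Try q_p = A*cos(4*t) + B*sin(4*t). Substituting and equating the coefficients of cos(4t) and sin(4t) gives A = 1/104, B = -5/104, so q_p = -5*sin(4*t)/104 + cos(4*t)/104.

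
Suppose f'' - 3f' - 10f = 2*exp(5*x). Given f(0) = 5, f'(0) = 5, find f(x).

Characteristic equation r² - 3r - 10 = 0 factors as (r + 2)(r - 5) = 0, so r = -2, 5.
Hence f_h = C1*exp(-2*x) + C2*exp(5*x).
Since exp(5*x) solves the homogeneous equation (r = 5 is a root of multiplicity 1), multiply the trial by x. Try f_p = A*x*exp(5*x). Substituting into the equation and dividing by exp(5*x) gives A = 2/7, so f_p = 2*x*exp(5*x)/7.
General solution: f = C1*exp(-2*x) + C2*exp(5*x) + 2*x*exp(5*x)/7.
Apply the initial conditions: f(0) = C1 + C2 = 5 and f'(0) = 2/7 - 2*C1 + 5*C2 = 5. Solving gives C1 = 142/49, C2 = 103/49.

f = 103*exp(5*x)/49 + 142*exp(-2*x)/49 + 2*x*exp(5*x)/7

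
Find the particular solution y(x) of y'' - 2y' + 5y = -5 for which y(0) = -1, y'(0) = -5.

Characteristic equation r² - 2r + 5 = 0 has discriminant (-2)² - 4·(5) = -16 < 0, so r = 1 ± 2i.
Hence y_h = C1*cos(2*x)*exp(x) + C2*exp(x)*sin(2*x).
For the particular solution try y_p = A0. Substituting and matching coefficients of each power of x gives A0 = -1, so y_p = -1.
General solution: y = -1 + C1*cos(2*x)*exp(x) + C2*exp(x)*sin(2*x).
Apply the initial conditions: y(0) = -1 + C1 = -1 and y'(0) = C1 + 2*C2 = -5. Solving gives C1 = 0, C2 = -5/2.

y = -1 - 5*exp(x)*sin(2*x)/2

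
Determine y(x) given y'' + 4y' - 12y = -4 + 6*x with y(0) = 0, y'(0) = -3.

y = 1/6 - 7*exp(2*x)/16 - x/2 + 13*exp(-6*x)/48

Characteristic equation r² + 4r - 12 = 0 factors as (r + 6)(r - 2) = 0, so r = -6, 2.
Hence y_h = C1*exp(-6*x) + C2*exp(2*x).
For the particular solution try y_p = A0 + A1*x. Substituting and matching coefficients of each power of x gives A0 = 1/6, A1 = -1/2, so y_p = 1/6 - x/2.
General solution: y = 1/6 - x/2 + C1*exp(-6*x) + C2*exp(2*x).
Apply the initial conditions: y(0) = 1/6 + C1 + C2 = 0 and y'(0) = -1/2 - 6*C1 + 2*C2 = -3. Solving gives C1 = 13/48, C2 = -7/16.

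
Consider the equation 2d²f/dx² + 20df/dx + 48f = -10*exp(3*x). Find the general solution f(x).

Divide through by 2: f'' + 10f' + 24f = -5*exp(3*x).
Characteristic equation r² + 10r + 24 = 0 factors as (r + 4)(r + 6) = 0, so r = -4, -6.
Hence f_h = C1*exp(-4*x) + C2*exp(-6*x).
Try f_p = A*exp(3*x). Substituting into the equation and dividing by exp(3*x) gives A = -5/63, so f_p = -5*exp(3*x)/63.

f = -5*exp(3*x)/63 + C1*exp(-4*x) + C2*exp(-6*x)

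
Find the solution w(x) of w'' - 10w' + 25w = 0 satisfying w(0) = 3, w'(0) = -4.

Characteristic equation r² - 10r + 25 = 0 has discriminant (-10)² - 4·(25) = 0, so r = 5 is a repeated root.
Hence w_h = (C1 + C2*x)*exp(5*x).
Apply the initial conditions: w(0) = C1 = 3 and w'(0) = C2 + 5*C1 = -4. Solving gives C1 = 3, C2 = -19.

w = 3*exp(5*x) - 19*x*exp(5*x)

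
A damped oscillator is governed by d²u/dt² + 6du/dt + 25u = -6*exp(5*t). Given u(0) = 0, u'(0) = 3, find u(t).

u = -3*exp(5*t)/40 + 3*cos(4*t)*exp(-3*t)/40 + 9*exp(-3*t)*sin(4*t)/10

Characteristic equation r² + 6r + 25 = 0 has discriminant (6)² - 4·(25) = -64 < 0, so r = -3 ± 4i.
Hence u_h = C1*cos(4*t)*exp(-3*t) + C2*exp(-3*t)*sin(4*t).
Try u_p = A*exp(5*t). Substituting into the equation and dividing by exp(5*t) gives A = -3/40, so u_p = -3*exp(5*t)/40.
General solution: u = -3*exp(5*t)/40 + C1*cos(4*t)*exp(-3*t) + C2*exp(-3*t)*sin(4*t).
Apply the initial conditions: u(0) = -3/40 + C1 = 0 and u'(0) = -3/8 - 3*C1 + 4*C2 = 3. Solving gives C1 = 3/40, C2 = 9/10.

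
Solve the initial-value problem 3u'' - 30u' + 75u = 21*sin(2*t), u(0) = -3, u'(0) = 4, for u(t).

u = -2663*exp(5*t)/841 + 140*cos(2*t)/841 + 147*sin(2*t)/841 + 565*t*exp(5*t)/29

Divide through by 3: u'' - 10u' + 25u = 7*sin(2*t).
Characteristic equation r² - 10r + 25 = 0 has discriminant (-10)² - 4·(25) = 0, so r = 5 is a repeated root.
Hence u_h = (C1 + C2*t)*exp(5*t).
Try u_p = A*cos(2*t) + B*sin(2*t). Substituting and equating the coefficients of cos(2t) and sin(2t) gives A = 140/841, B = 147/841, so u_p = 140*cos(2*t)/841 + 147*sin(2*t)/841.
General solution: u = 140*cos(2*t)/841 + 147*sin(2*t)/841 + C1*exp(5*t) + C2*t*exp(5*t).
Apply the initial conditions: u(0) = 140/841 + C1 = -3 and u'(0) = 294/841 + C2 + 5*C1 = 4. Solving gives C1 = -2663/841, C2 = 565/29.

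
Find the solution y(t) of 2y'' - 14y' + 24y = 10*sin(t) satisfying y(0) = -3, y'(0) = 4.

y = -33*exp(3*t)/2 + 7*cos(t)/34 + 11*sin(t)/34 + 226*exp(4*t)/17

Divide through by 2: y'' - 7y' + 12y = 5*sin(t).
Characteristic equation r² - 7r + 12 = 0 factors as (r - 4)(r - 3) = 0, so r = 4, 3.
Hence y_h = C1*exp(4*t) + C2*exp(3*t).
Try y_p = A*cos(t) + B*sin(t). Substituting and equating the coefficients of cos(t) and sin(t) gives A = 7/34, B = 11/34, so y_p = 7*cos(t)/34 + 11*sin(t)/34.
General solution: y = 7*cos(t)/34 + 11*sin(t)/34 + C1*exp(4*t) + C2*exp(3*t).
Apply the initial conditions: y(0) = 7/34 + C1 + C2 = -3 and y'(0) = 11/34 + 3*C2 + 4*C1 = 4. Solving gives C1 = 226/17, C2 = -33/2.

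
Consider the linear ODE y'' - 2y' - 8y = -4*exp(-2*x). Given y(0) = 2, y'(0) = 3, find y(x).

Characteristic equation r² - 2r - 8 = 0 factors as (r + 2)(r - 4) = 0, so r = -2, 4.
Hence y_h = C1*exp(-2*x) + C2*exp(4*x).
Since exp(-2*x) solves the homogeneous equation (r = -2 is a root of multiplicity 1), multiply the trial by x. Try y_p = A*x*exp(-2*x). Substituting into the equation and dividing by exp(-2*x) gives A = 2/3, so y_p = 2*x*exp(-2*x)/3.
General solution: y = C1*exp(-2*x) + C2*exp(4*x) + 2*x*exp(-2*x)/3.
Apply the initial conditions: y(0) = C1 + C2 = 2 and y'(0) = 2/3 - 2*C1 + 4*C2 = 3. Solving gives C1 = 17/18, C2 = 19/18.

y = 17*exp(-2*x)/18 + 19*exp(4*x)/18 + 2*x*exp(-2*x)/3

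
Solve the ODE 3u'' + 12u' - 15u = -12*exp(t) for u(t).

u = C1*exp(-5*t) + C2*exp(t) - 2*t*exp(t)/3

Divide through by 3: u'' + 4u' - 5u = -4*exp(t).
Characteristic equation r² + 4r - 5 = 0 factors as (r + 5)(r - 1) = 0, so r = -5, 1.
Hence u_h = C1*exp(-5*t) + C2*exp(t).
Since exp(t) solves the homogeneous equation (r = 1 is a root of multiplicity 1), multiply the trial by t. Try u_p = A*t*exp(t). Substituting into the equation and dividing by exp(t) gives A = -2/3, so u_p = -2*t*exp(t)/3.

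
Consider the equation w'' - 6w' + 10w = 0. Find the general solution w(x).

Characteristic equation r² - 6r + 10 = 0 has discriminant (-6)² - 4·(10) = -4 < 0, so r = 3 ± i.
Hence w_h = C1*cos(x)*exp(3*x) + C2*exp(3*x)*sin(x).

w = C1*cos(x)*exp(3*x) + C2*exp(3*x)*sin(x)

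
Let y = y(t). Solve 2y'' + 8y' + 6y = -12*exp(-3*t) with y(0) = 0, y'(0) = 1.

Divide through by 2: y'' + 4y' + 3y = -6*exp(-3*t).
Characteristic equation r² + 4r + 3 = 0 factors as (r + 3)(r + 1) = 0, so r = -3, -1.
Hence y_h = C1*exp(-3*t) + C2*exp(-t).
Since exp(-3*t) solves the homogeneous equation (r = -3 is a root of multiplicity 1), multiply the trial by t. Try y_p = A*t*exp(-3*t). Substituting into the equation and dividing by exp(-3*t) gives A = 3, so y_p = 3*t*exp(-3*t).
General solution: y = C1*exp(-3*t) + C2*exp(-t) + 3*t*exp(-3*t).
Apply the initial conditions: y(0) = C1 + C2 = 0 and y'(0) = 3 - C2 - 3*C1 = 1. Solving gives C1 = 1, C2 = -1.

y = -exp(-t) + 3*t*exp(-3*t) + exp(-3*t)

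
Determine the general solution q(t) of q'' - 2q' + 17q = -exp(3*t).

Characteristic equation r² - 2r + 17 = 0 has discriminant (-2)² - 4·(17) = -64 < 0, so r = 1 ± 4i.
Hence q_h = C1*cos(4*t)*exp(t) + C2*exp(t)*sin(4*t).
Try q_p = A*exp(3*t). Substituting into the equation and dividing by exp(3*t) gives A = -1/20, so q_p = -exp(3*t)/20.

q = -exp(3*t)/20 + C1*cos(4*t)*exp(t) + C2*exp(t)*sin(4*t)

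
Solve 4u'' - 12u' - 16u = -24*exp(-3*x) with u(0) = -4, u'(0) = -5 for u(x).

u = -69*exp(4*x)/35 - 8*exp(-x)/5 - 3*exp(-3*x)/7

Divide through by 4: u'' - 3u' - 4u = -6*exp(-3*x).
Characteristic equation r² - 3r - 4 = 0 factors as (r + 1)(r - 4) = 0, so r = -1, 4.
Hence u_h = C1*exp(-x) + C2*exp(4*x).
Try u_p = A*exp(-3*x). Substituting into the equation and dividing by exp(-3*x) gives A = -3/7, so u_p = -3*exp(-3*x)/7.
General solution: u = -3*exp(-3*x)/7 + C1*exp(-x) + C2*exp(4*x).
Apply the initial conditions: u(0) = -3/7 + C1 + C2 = -4 and u'(0) = 9/7 - C1 + 4*C2 = -5. Solving gives C1 = -8/5, C2 = -69/35.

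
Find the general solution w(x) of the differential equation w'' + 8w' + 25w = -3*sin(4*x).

Characteristic equation r² + 8r + 25 = 0 has discriminant (8)² - 4·(25) = -36 < 0, so r = -4 ± 3i.
Hence w_h = C1*cos(3*x)*exp(-4*x) + C2*exp(-4*x)*sin(3*x).
Try w_p = A*cos(4*x) + B*sin(4*x). Substituting and equating the coefficients of cos(4x) and sin(4x) gives A = 96/1105, B = -27/1105, so w_p = -27*sin(4*x)/1105 + 96*cos(4*x)/1105.

w = -27*sin(4*x)/1105 + 96*cos(4*x)/1105 + C1*cos(3*x)*exp(-4*x) + C2*exp(-4*x)*sin(3*x)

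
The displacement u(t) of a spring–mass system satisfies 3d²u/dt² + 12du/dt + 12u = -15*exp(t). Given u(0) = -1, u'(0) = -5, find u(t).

u = -5*exp(t)/9 - 4*exp(-2*t)/9 - 16*t*exp(-2*t)/3

Divide through by 3: u'' + 4u' + 4u = -5*exp(t).
Characteristic equation r² + 4r + 4 = 0 has discriminant (4)² - 4·(4) = 0, so r = -2 is a repeated root.
Hence u_h = (C1 + C2*t)*exp(-2*t).
Try u_p = A*exp(t). Substituting into the equation and dividing by exp(t) gives A = -5/9, so u_p = -5*exp(t)/9.
General solution: u = -5*exp(t)/9 + C1*exp(-2*t) + C2*t*exp(-2*t).
Apply the initial conditions: u(0) = -5/9 + C1 = -1 and u'(0) = -5/9 + C2 - 2*C1 = -5. Solving gives C1 = -4/9, C2 = -16/3.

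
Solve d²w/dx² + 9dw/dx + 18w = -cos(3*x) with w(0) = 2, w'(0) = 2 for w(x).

w = -122*exp(-6*x)/45 - sin(3*x)/30 - cos(3*x)/90 + 85*exp(-3*x)/18

Characteristic equation r² + 9r + 18 = 0 factors as (r + 3)(r + 6) = 0, so r = -3, -6.
Hence w_h = C1*exp(-3*x) + C2*exp(-6*x).
Try w_p = A*cos(3*x) + B*sin(3*x). Substituting and equating the coefficients of cos(3x) and sin(3x) gives A = -1/90, B = -1/30, so w_p = -sin(3*x)/30 - cos(3*x)/90.
General solution: w = -sin(3*x)/30 - cos(3*x)/90 + C1*exp(-3*x) + C2*exp(-6*x).
Apply the initial conditions: w(0) = -1/90 + C1 + C2 = 2 and w'(0) = -1/10 - 6*C2 - 3*C1 = 2. Solving gives C1 = 85/18, C2 = -122/45.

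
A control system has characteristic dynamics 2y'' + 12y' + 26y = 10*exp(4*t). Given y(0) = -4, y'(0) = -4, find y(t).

y = 5*exp(4*t)/53 - 883*exp(-3*t)*sin(2*t)/106 - 217*cos(2*t)*exp(-3*t)/53

Divide through by 2: y'' + 6y' + 13y = 5*exp(4*t).
Characteristic equation r² + 6r + 13 = 0 has discriminant (6)² - 4·(13) = -16 < 0, so r = -3 ± 2i.
Hence y_h = C1*cos(2*t)*exp(-3*t) + C2*exp(-3*t)*sin(2*t).
Try y_p = A*exp(4*t). Substituting into the equation and dividing by exp(4*t) gives A = 5/53, so y_p = 5*exp(4*t)/53.
General solution: y = 5*exp(4*t)/53 + C1*cos(2*t)*exp(-3*t) + C2*exp(-3*t)*sin(2*t).
Apply the initial conditions: y(0) = 5/53 + C1 = -4 and y'(0) = 20/53 - 3*C1 + 2*C2 = -4. Solving gives C1 = -217/53, C2 = -883/106.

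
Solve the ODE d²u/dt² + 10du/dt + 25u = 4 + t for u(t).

Characteristic equation r² + 10r + 25 = 0 has discriminant (10)² - 4·(25) = 0, so r = -5 is a repeated root.
Hence u_h = (C1 + C2*t)*exp(-5*t).
For the particular solution try u_p = A0 + A1*t. Substituting and matching coefficients of each power of t gives A0 = 18/125, A1 = 1/25, so u_p = 18/125 + t/25.

u = 18/125 + t/25 + C1*exp(-5*t) + C2*t*exp(-5*t)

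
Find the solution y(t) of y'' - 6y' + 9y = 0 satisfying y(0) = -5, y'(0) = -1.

y = -5*exp(3*t) + 14*t*exp(3*t)

Characteristic equation r² - 6r + 9 = 0 has discriminant (-6)² - 4·(9) = 0, so r = 3 is a repeated root.
Hence y_h = (C1 + C2*t)*exp(3*t).
Apply the initial conditions: y(0) = C1 = -5 and y'(0) = C2 + 3*C1 = -1. Solving gives C1 = -5, C2 = 14.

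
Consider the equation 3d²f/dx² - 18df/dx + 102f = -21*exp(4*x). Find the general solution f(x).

Divide through by 3: f'' - 6f' + 34f = -7*exp(4*x).
Characteristic equation r² - 6r + 34 = 0 has discriminant (-6)² - 4·(34) = -100 < 0, so r = 3 ± 5i.
Hence f_h = C1*cos(5*x)*exp(3*x) + C2*exp(3*x)*sin(5*x).
Try f_p = A*exp(4*x). Substituting into the equation and dividing by exp(4*x) gives A = -7/26, so f_p = -7*exp(4*x)/26.

f = -7*exp(4*x)/26 + C1*cos(5*x)*exp(3*x) + C2*exp(3*x)*sin(5*x)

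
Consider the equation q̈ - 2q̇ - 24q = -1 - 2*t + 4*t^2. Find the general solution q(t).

Characteristic equation r² - 2r - 24 = 0 factors as (r + 4)(r - 6) = 0, so r = -4, 6.
Hence q_h = C1*exp(-4*t) + C2*exp(6*t).
For the particular solution try q_p = A0 + A1*t + A2*t^2. Substituting and matching coefficients of each power of t gives A0 = 1/54, A1 = 1/9, A2 = -1/6, so q_p = 1/54 - t^2/6 + t/9.

q = 1/54 - t**2/6 + t/9 + C1*exp(-4*t) + C2*exp(6*t)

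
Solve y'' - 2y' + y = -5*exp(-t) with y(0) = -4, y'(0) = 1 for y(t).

y = -11*exp(t)/4 - 5*exp(-t)/4 + 5*t*exp(t)/2

Characteristic equation r² - 2r + 1 = 0 has discriminant (-2)² - 4·(1) = 0, so r = 1 is a repeated root.
Hence y_h = (C1 + C2*t)*exp(t).
Try y_p = A*exp(-t). Substituting into the equation and dividing by exp(-t) gives A = -5/4, so y_p = -5*exp(-t)/4.
General solution: y = -5*exp(-t)/4 + C1*exp(t) + C2*t*exp(t).
Apply the initial conditions: y(0) = -5/4 + C1 = -4 and y'(0) = 5/4 + C1 + C2 = 1. Solving gives C1 = -11/4, C2 = 5/2.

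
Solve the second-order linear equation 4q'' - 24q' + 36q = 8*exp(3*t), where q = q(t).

Divide through by 4: q'' - 6q' + 9q = 2*exp(3*t).
Characteristic equation r² - 6r + 9 = 0 has discriminant (-6)² - 4·(9) = 0, so r = 3 is a repeated root.
Hence q_h = (C1 + C2*t)*exp(3*t).
Since exp(3*t) solves the homogeneous equation (r = 3 is a root of multiplicity 2), multiply the trial by t^2. Try q_p = A*t^2*exp(3*t). Substituting into the equation and dividing by exp(3*t) gives A = 1, so q_p = t^2*exp(3*t).

q = C1*exp(3*t) + t**2*exp(3*t) + C2*t*exp(3*t)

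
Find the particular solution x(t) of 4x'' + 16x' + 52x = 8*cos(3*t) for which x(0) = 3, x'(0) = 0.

x = cos(3*t)/20 + 3*sin(3*t)/20 + 59*cos(3*t)*exp(-2*t)/20 + 109*exp(-2*t)*sin(3*t)/60

Divide through by 4: x'' + 4x' + 13x = 2*cos(3*t).
Characteristic equation r² + 4r + 13 = 0 has discriminant (4)² - 4·(13) = -36 < 0, so r = -2 ± 3i.
Hence x_h = C1*cos(3*t)*exp(-2*t) + C2*exp(-2*t)*sin(3*t).
Try x_p = A*cos(3*t) + B*sin(3*t). Substituting and equating the coefficients of cos(3t) and sin(3t) gives A = 1/20, B = 3/20, so x_p = cos(3*t)/20 + 3*sin(3*t)/20.
General solution: x = cos(3*t)/20 + 3*sin(3*t)/20 + C1*cos(3*t)*exp(-2*t) + C2*exp(-2*t)*sin(3*t).
Apply the initial conditions: x(0) = 1/20 + C1 = 3 and x'(0) = 9/20 - 2*C1 + 3*C2 = 0. Solving gives C1 = 59/20, C2 = 109/60.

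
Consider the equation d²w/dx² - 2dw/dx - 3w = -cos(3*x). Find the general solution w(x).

w = cos(3*x)/15 + sin(3*x)/30 + C1*exp(-x) + C2*exp(3*x)

Characteristic equation r² - 2r - 3 = 0 factors as (r + 1)(r - 3) = 0, so r = -1, 3.
Hence w_h = C1*exp(-x) + C2*exp(3*x).
Try w_p = A*cos(3*x) + B*sin(3*x). Substituting and equating the coefficients of cos(3x) and sin(3x) gives A = 1/15, B = 1/30, so w_p = cos(3*x)/15 + sin(3*x)/30.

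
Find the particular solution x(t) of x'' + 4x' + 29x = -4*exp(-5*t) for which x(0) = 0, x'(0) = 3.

Characteristic equation r² + 4r + 29 = 0 has discriminant (4)² - 4·(29) = -100 < 0, so r = -2 ± 5i.
Hence x_h = C1*cos(5*t)*exp(-2*t) + C2*exp(-2*t)*sin(5*t).
Try x_p = A*exp(-5*t). Substituting into the equation and dividing by exp(-5*t) gives A = -2/17, so x_p = -2*exp(-5*t)/17.
General solution: x = -2*exp(-5*t)/17 + C1*cos(5*t)*exp(-2*t) + C2*exp(-2*t)*sin(5*t).
Apply the initial conditions: x(0) = -2/17 + C1 = 0 and x'(0) = 10/17 - 2*C1 + 5*C2 = 3. Solving gives C1 = 2/17, C2 = 9/17.

x = -2*exp(-5*t)/17 + 2*cos(5*t)*exp(-2*t)/17 + 9*exp(-2*t)*sin(5*t)/17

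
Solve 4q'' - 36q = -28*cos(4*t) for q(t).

Divide through by 4: q'' - 9q = -7*cos(4*t).
Characteristic equation r² - 9 = 0 factors as (r + 3)(r - 3) = 0, so r = -3, 3.
Hence q_h = C1*exp(-3*t) + C2*exp(3*t).
Try q_p = A*cos(4*t) + B*sin(4*t). Substituting and equating the coefficients of cos(4t) and sin(4t) gives A = 7/25, B = 0, so q_p = 7*cos(4*t)/25.

q = 7*cos(4*t)/25 + C1*exp(-3*t) + C2*exp(3*t)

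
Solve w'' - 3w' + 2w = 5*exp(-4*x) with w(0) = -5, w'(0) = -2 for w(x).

Characteristic equation r² - 3r + 2 = 0 factors as (r - 1)(r - 2) = 0, so r = 1, 2.
Hence w_h = C1*exp(x) + C2*exp(2*x).
Try w_p = A*exp(-4*x). Substituting into the equation and dividing by exp(-4*x) gives A = 1/6, so w_p = exp(-4*x)/6.
General solution: w = exp(-4*x)/6 + C1*exp(x) + C2*exp(2*x).
Apply the initial conditions: w(0) = 1/6 + C1 + C2 = -5 and w'(0) = -2/3 + C1 + 2*C2 = -2. Solving gives C1 = -9, C2 = 23/6.

w = -9*exp(x) + exp(-4*x)/6 + 23*exp(2*x)/6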